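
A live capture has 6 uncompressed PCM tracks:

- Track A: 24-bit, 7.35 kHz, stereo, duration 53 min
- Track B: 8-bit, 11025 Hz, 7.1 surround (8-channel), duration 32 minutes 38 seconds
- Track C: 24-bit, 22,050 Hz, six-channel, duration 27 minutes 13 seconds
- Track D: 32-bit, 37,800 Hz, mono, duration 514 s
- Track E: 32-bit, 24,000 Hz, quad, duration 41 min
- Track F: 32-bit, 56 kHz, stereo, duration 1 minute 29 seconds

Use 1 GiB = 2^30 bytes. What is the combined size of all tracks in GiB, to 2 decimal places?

Track A: 53 min = 3,180 s; 7,350 × 3,180 × 3 × 2 = 140,238,000 bytes.
Track B: 32 minutes 38 seconds = 1,958 s; 11,025 × 1,958 × 1 × 8 = 172,695,600 bytes.
Track C: 27 minutes 13 seconds = 1,633 s; 22,050 × 1,633 × 3 × 6 = 648,137,700 bytes.
Track D: 37,800 × 514 × 4 × 1 = 77,716,800 bytes.
Track E: 41 min = 2,460 s; 24,000 × 2,460 × 4 × 4 = 944,640,000 bytes.
Track F: 1 minute 29 seconds = 89 s; 56,000 × 89 × 4 × 2 = 39,872,000 bytes.
Total = 2,023,300,100 bytes = 1.88 GiB.

1.88 GiB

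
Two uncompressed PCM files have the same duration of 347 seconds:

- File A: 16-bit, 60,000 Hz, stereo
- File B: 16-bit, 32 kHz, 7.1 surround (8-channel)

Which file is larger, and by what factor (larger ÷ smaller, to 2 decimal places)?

File B, by a factor of 2.13

File A: 60,000 × 2 × 2 = 240,000 bytes/s.
File B: 32,000 × 2 × 8 = 512,000 bytes/s.
File B is larger; ratio = 177,664,000 / 83,280,000 = 2.13.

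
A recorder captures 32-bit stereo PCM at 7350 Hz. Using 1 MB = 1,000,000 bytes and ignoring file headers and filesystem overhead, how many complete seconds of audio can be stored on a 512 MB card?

Uncompressed byte rate = 7,350 × 4 × 2 = 58,800 bytes/s.
Capacity = 512 × 1,000,000 = 512,000,000 bytes.
512,000,000 / 58,800 ≈ 8707.48 s → 8,707 seconds.

8,707 seconds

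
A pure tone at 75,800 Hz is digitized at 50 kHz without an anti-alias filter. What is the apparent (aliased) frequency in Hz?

Nyquist = 50,000/2 = 25,000 Hz; 75,800 Hz exceeds it.
Alias = |75,800 − 2×50,000| = |75,800 − 100,000| = 24,200 Hz.

24,200 Hz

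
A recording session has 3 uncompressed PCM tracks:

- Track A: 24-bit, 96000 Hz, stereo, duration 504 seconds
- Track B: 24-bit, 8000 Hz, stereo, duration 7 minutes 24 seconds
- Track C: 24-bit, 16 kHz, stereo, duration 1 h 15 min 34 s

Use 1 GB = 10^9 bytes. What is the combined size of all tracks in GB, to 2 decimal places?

Track A: 96,000 × 504 × 3 × 2 = 290,304,000 bytes.
Track B: 7 minutes 24 seconds = 444 s; 8,000 × 444 × 3 × 2 = 21,312,000 bytes.
Track C: 1 h 15 min 34 s = 4,534 s; 16,000 × 4,534 × 3 × 2 = 435,264,000 bytes.
Total = 746,880,000 bytes = 0.75 GB.

0.75 GB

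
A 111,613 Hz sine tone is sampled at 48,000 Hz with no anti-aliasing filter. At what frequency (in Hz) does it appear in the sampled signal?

Nyquist = 48,000/2 = 24,000 Hz; 111,613 Hz exceeds it.
Alias = |111,613 − 2×48,000| = |111,613 − 96,000| = 15,613 Hz.

15,613 Hz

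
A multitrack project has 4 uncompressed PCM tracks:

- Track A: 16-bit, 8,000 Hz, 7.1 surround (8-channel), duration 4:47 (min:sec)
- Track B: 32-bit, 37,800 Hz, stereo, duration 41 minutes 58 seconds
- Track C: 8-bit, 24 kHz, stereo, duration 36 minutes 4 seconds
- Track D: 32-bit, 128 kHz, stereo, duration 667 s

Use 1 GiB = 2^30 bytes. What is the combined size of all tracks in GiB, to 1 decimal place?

Track A: 4:47 (min:sec) = 287 s; 8,000 × 287 × 2 × 8 = 36,736,000 bytes.
Track B: 41 minutes 58 seconds = 2,518 s; 37,800 × 2,518 × 4 × 2 = 761,443,200 bytes.
Track C: 36 minutes 4 seconds = 2,164 s; 24,000 × 2,164 × 1 × 2 = 103,872,000 bytes.
Track D: 128,000 × 667 × 4 × 2 = 683,008,000 bytes.
Total = 1,585,059,200 bytes = 1.5 GiB.

1.5 GiB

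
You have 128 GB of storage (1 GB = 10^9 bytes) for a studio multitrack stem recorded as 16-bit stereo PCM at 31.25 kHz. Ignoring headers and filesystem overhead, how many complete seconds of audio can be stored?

Uncompressed byte rate = 31,250 × 2 × 2 = 125,000 bytes/s.
Capacity = 128 × 1,000,000,000 = 128,000,000,000 bytes.
128,000,000,000 / 125,000 ≈ 1024000 s → 1,024,000 seconds.

1,024,000 seconds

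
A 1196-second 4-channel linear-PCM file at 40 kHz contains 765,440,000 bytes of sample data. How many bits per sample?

32 bits

Bytes per sample = 765,440,000 / (40,000 × 1,196 × 4) = 765,440,000 / 191,360,000 = 4.
Bit depth = 4 × 8 = 32 bits.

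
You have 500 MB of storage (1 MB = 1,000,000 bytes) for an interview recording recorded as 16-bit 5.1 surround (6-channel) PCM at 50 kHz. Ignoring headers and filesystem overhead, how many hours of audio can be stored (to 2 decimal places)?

Uncompressed byte rate = 50,000 × 2 × 6 = 600,000 bytes/s.
Capacity = 500 × 1,000,000 = 500,000,000 bytes.
500,000,000 / 600,000 ≈ 833.33 s → 0.23 hours.

0.23 hours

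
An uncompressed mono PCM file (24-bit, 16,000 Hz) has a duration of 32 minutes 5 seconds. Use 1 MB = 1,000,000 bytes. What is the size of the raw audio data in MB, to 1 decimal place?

92.4 MB

Duration = 32 minutes 5 seconds = 1,925 s.
Bytes = 16,000 samples/s × 1,925 s × 3 bytes/sample × 1 ch = 92,400,000 bytes.
92,400,000 / 1,000,000 = 92.4 MB.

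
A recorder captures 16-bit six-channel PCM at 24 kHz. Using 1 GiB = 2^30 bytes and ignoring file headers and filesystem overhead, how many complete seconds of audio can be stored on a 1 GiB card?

3,728 seconds

Uncompressed byte rate = 24,000 × 2 × 6 = 288,000 bytes/s.
Capacity = 1 × 1,073,741,824 = 1,073,741,824 bytes.
1,073,741,824 / 288,000 ≈ 3728.27 s → 3,728 seconds.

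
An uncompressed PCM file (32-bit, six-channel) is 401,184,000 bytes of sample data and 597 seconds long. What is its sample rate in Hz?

28,000 Hz

Bytes = sample_rate × seconds × bytes_per_sample × channels.
sample_rate = 401,184,000 / (597 × 4 × 6) = 401,184,000 / 14,328 = 28,000 Hz.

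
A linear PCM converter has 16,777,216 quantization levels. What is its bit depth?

log2(16,777,216) = 24.

24 bits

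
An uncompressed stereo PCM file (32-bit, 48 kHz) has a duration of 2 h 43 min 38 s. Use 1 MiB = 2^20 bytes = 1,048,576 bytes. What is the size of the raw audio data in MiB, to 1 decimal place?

Duration = 2 h 43 min 38 s = 9,818 s.
Bytes = 48,000 samples/s × 9,818 s × 4 bytes/sample × 2 ch = 3,770,112,000 bytes.
3,770,112,000 / 1,048,576 = 3595.5 MiB.

3595.5 MiB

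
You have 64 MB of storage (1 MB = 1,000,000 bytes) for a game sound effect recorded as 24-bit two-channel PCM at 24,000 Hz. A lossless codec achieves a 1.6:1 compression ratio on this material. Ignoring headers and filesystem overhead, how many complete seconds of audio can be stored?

Uncompressed byte rate = 24,000 × 3 × 2 = 144,000 bytes/s.
After 1.6:1 compression, effective rate ≈ 90000 bytes/s.
Capacity = 64 × 1,000,000 = 64,000,000 bytes.
64,000,000 / effective rate ≈ 711.11 s → 711 seconds.

711 seconds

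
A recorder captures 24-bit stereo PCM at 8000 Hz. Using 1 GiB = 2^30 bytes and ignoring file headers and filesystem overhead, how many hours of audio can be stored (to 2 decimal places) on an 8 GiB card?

Uncompressed byte rate = 8,000 × 3 × 2 = 48,000 bytes/s.
Capacity = 8 × 1,073,741,824 = 8,589,934,592 bytes.
8,589,934,592 / 48,000 ≈ 178956.97 s → 49.71 hours.

49.71 hours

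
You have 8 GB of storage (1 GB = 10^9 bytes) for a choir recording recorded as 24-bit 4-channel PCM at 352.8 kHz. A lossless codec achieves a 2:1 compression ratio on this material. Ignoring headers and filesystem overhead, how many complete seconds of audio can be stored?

Uncompressed byte rate = 352,800 × 3 × 4 = 4,233,600 bytes/s.
After 2:1 compression, effective rate ≈ 2116800 bytes/s.
Capacity = 8 × 1,000,000,000 = 8,000,000,000 bytes.
8,000,000,000 / effective rate ≈ 3779.29 s → 3,779 seconds.

3,779 seconds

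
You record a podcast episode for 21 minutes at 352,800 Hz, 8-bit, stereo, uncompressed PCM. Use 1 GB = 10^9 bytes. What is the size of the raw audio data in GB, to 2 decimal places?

Duration = 21 minutes = 1,260 s.
Bytes = 352,800 samples/s × 1,260 s × 1 bytes/sample × 2 ch = 889,056,000 bytes.
889,056,000 / 1,000,000,000 = 0.89 GB.

0.89 GB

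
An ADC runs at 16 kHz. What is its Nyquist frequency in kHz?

Nyquist frequency = sample rate / 2 = 16,000 / 2 = 8 kHz.

8 kHz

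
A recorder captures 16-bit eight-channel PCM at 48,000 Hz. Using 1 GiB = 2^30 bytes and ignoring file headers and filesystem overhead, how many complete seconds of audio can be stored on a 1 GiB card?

1,398 seconds

Uncompressed byte rate = 48,000 × 2 × 8 = 768,000 bytes/s.
Capacity = 1 × 1,073,741,824 = 1,073,741,824 bytes.
1,073,741,824 / 768,000 ≈ 1398.1 s → 1,398 seconds.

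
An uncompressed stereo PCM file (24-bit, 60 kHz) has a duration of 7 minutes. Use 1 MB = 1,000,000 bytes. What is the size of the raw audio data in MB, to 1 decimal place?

151.2 MB

Duration = 7 minutes = 420 s.
Bytes = 60,000 samples/s × 420 s × 3 bytes/sample × 2 ch = 151,200,000 bytes.
151,200,000 / 1,000,000 = 151.2 MB.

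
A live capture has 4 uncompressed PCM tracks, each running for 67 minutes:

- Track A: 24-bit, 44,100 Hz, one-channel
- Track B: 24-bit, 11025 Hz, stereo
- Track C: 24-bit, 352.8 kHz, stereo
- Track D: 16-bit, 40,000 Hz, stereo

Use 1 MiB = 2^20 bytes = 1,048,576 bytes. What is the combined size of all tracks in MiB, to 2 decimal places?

67 minutes = 4,020 s.
Track A: 44,100 × 4,020 × 3 × 1 = 531,846,000 bytes.
Track B: 11,025 × 4,020 × 3 × 2 = 265,923,000 bytes.
Track C: 352,800 × 4,020 × 3 × 2 = 8,509,536,000 bytes.
Track D: 40,000 × 4,020 × 2 × 2 = 643,200,000 bytes.
Total = 9,950,505,000 bytes = 9489.54 MiB.

9489.54 MiB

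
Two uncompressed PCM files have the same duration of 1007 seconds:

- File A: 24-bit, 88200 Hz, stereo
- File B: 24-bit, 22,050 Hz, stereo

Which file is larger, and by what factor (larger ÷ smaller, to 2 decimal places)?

File A, by a factor of 4.00

File A: 88,200 × 3 × 2 = 529,200 bytes/s.
File B: 22,050 × 3 × 2 = 132,300 bytes/s.
File A is larger; ratio = 532,904,400 / 133,226,100 = 4.00.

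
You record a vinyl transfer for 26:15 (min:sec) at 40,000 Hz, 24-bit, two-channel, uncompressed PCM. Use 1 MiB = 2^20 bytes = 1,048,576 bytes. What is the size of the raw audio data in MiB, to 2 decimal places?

360.49 MiB

Duration = 26:15 (min:sec) = 1,575 s.
Bytes = 40,000 samples/s × 1,575 s × 3 bytes/sample × 2 ch = 378,000,000 bytes.
378,000,000 / 1,048,576 = 360.49 MiB.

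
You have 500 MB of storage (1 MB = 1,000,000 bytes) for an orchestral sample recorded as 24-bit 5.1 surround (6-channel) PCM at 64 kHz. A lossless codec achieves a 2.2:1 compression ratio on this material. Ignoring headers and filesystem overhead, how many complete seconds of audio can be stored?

Uncompressed byte rate = 64,000 × 3 × 6 = 1,152,000 bytes/s.
After 2.2:1 compression, effective rate ≈ 523636.36 bytes/s.
Capacity = 500 × 1,000,000 = 500,000,000 bytes.
500,000,000 / effective rate ≈ 954.86 s → 954 seconds.

954 seconds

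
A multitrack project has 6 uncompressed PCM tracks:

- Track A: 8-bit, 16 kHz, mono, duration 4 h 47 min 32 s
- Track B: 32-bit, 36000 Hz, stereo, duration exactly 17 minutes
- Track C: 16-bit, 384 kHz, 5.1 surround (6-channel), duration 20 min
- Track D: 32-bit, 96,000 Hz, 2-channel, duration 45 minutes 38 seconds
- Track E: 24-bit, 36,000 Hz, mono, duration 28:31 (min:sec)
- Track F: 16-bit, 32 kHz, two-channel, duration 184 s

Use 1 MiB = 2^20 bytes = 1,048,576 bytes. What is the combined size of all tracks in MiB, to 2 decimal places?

Track A: 4 h 47 min 32 s = 17,252 s; 16,000 × 17,252 × 1 × 1 = 276,032,000 bytes.
Track B: exactly 17 minutes = 1,020 s; 36,000 × 1,020 × 4 × 2 = 293,760,000 bytes.
Track C: 20 min = 1,200 s; 384,000 × 1,200 × 2 × 6 = 5,529,600,000 bytes.
Track D: 45 minutes 38 seconds = 2,738 s; 96,000 × 2,738 × 4 × 2 = 2,102,784,000 bytes.
Track E: 28:31 (min:sec) = 1,711 s; 36,000 × 1,711 × 3 × 1 = 184,788,000 bytes.
Track F: 32,000 × 184 × 2 × 2 = 23,552,000 bytes.
Total = 8,410,516,000 bytes = 8020.89 MiB.

8020.89 MiB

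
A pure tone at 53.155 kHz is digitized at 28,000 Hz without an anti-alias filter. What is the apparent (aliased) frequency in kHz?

Nyquist = 28,000/2 = 14,000 Hz; 53,155 Hz exceeds it.
Alias = |53,155 − 2×28,000| = |53,155 − 56,000| = 2,845 Hz = 2.845 kHz.

2.845 kHz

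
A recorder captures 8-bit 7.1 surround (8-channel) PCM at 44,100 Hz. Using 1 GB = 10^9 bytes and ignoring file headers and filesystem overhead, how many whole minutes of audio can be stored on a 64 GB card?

3,023 minutes

Uncompressed byte rate = 44,100 × 1 × 8 = 352,800 bytes/s.
Capacity = 64 × 1,000,000,000 = 64,000,000,000 bytes.
64,000,000,000 / 352,800 ≈ 181405.9 s → 3,023 minutes.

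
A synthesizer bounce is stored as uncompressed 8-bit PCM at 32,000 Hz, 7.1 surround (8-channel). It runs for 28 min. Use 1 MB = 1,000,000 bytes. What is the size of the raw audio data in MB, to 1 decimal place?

430.1 MB

Duration = 28 min = 1,680 s.
Bytes = 32,000 samples/s × 1,680 s × 1 bytes/sample × 8 ch = 430,080,000 bytes.
430,080,000 / 1,000,000 = 430.1 MB.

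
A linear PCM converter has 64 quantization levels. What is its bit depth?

6 bits

log2(64) = 6.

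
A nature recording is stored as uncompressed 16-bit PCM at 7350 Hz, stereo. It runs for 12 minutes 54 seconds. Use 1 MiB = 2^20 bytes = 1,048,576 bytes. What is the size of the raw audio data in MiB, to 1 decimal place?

21.7 MiB

Duration = 12 minutes 54 seconds = 774 s.
Bytes = 7,350 samples/s × 774 s × 2 bytes/sample × 2 ch = 22,755,600 bytes.
22,755,600 / 1,048,576 = 21.7 MiB.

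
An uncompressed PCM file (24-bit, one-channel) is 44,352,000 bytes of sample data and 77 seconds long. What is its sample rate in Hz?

192,000 Hz

Bytes = sample_rate × seconds × bytes_per_sample × channels.
sample_rate = 44,352,000 / (77 × 3 × 1) = 44,352,000 / 231 = 192,000 Hz.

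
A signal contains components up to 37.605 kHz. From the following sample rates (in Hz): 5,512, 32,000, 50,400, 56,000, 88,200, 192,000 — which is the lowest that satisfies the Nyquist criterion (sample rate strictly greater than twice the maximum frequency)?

Need sample rate > 2 × 37,605 = 75,210 Hz.
Lowest listed rate above 75,210 Hz is 88,200 Hz.

88,200 Hz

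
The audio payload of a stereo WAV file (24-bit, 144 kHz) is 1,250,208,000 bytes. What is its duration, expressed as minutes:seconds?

Byte rate = 144,000 × 3 × 2 = 864,000 bytes/s.
Duration = 1,250,208,000 / 864,000 = 1,447 s.
1,447 s = 24:07.

24:07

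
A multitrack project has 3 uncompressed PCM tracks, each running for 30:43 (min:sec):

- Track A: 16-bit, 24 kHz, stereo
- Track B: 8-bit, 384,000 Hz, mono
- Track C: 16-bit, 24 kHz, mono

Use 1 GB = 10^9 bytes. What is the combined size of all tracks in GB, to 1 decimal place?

1.0 GB

30:43 (min:sec) = 1,843 s.
Track A: 24,000 × 1,843 × 2 × 2 = 176,928,000 bytes.
Track B: 384,000 × 1,843 × 1 × 1 = 707,712,000 bytes.
Track C: 24,000 × 1,843 × 2 × 1 = 88,464,000 bytes.
Total = 973,104,000 bytes = 1.0 GB.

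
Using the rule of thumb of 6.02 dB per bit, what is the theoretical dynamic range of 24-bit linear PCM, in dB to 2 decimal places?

144.48 dB

24 × 6.02 = 144.48 dB.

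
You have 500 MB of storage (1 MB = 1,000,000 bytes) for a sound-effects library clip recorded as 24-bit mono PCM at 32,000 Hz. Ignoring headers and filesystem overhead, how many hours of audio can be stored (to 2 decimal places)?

Uncompressed byte rate = 32,000 × 3 × 1 = 96,000 bytes/s.
Capacity = 500 × 1,000,000 = 500,000,000 bytes.
500,000,000 / 96,000 ≈ 5208.33 s → 1.45 hours.

1.45 hours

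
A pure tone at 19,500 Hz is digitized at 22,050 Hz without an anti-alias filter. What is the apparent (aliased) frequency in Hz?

2,550 Hz

Nyquist = 22,050/2 = 11,025 Hz; 19,500 Hz exceeds it.
Alias = |19,500 − 1×22,050| = |19,500 − 22,050| = 2,550 Hz.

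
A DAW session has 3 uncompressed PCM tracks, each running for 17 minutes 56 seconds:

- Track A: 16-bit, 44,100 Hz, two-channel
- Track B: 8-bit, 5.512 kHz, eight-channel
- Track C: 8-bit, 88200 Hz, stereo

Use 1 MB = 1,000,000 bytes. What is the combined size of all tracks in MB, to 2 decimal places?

17 minutes 56 seconds = 1,076 s.
Track A: 44,100 × 1,076 × 2 × 2 = 189,806,400 bytes.
Track B: 5,512 × 1,076 × 1 × 8 = 47,447,296 bytes.
Track C: 88,200 × 1,076 × 1 × 2 = 189,806,400 bytes.
Total = 427,060,096 bytes = 427.06 MB.

427.06 MB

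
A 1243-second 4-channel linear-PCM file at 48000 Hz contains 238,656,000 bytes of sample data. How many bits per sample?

8 bits

Bytes per sample = 238,656,000 / (48,000 × 1,243 × 4) = 238,656,000 / 238,656,000 = 1.
Bit depth = 1 × 8 = 8 bits.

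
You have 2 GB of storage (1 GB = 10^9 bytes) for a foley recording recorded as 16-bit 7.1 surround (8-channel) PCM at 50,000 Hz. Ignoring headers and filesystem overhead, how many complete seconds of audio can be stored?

2,500 seconds

Uncompressed byte rate = 50,000 × 2 × 8 = 800,000 bytes/s.
Capacity = 2 × 1,000,000,000 = 2,000,000,000 bytes.
2,000,000,000 / 800,000 ≈ 2500 s → 2,500 seconds.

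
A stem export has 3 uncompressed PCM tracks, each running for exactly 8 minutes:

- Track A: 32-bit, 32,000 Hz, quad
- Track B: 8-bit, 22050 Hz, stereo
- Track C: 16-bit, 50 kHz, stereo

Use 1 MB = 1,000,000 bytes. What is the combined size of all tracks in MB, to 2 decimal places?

exactly 8 minutes = 480 s.
Track A: 32,000 × 480 × 4 × 4 = 245,760,000 bytes.
Track B: 22,050 × 480 × 1 × 2 = 21,168,000 bytes.
Track C: 50,000 × 480 × 2 × 2 = 96,000,000 bytes.
Total = 362,928,000 bytes = 362.93 MB.

362.93 MB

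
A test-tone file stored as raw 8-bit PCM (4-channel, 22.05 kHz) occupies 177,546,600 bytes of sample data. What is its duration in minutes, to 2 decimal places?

Byte rate = 22,050 × 1 × 4 = 88,200 bytes/s.
Duration = 177,546,600 / 88,200 = 2,013 s.
2,013 s / 60 = 33.55 minutes.

33.55 minutes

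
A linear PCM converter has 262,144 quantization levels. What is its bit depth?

18 bits

log2(262,144) = 18.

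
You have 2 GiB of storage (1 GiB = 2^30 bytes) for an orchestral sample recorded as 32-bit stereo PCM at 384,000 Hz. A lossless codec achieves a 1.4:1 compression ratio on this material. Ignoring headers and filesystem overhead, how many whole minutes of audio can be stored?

Uncompressed byte rate = 384,000 × 4 × 2 = 3,072,000 bytes/s.
After 1.4:1 compression, effective rate ≈ 2194285.71 bytes/s.
Capacity = 2 × 1,073,741,824 = 2,147,483,648 bytes.
2,147,483,648 / effective rate ≈ 978.67 s → 16 minutes.

16 minutes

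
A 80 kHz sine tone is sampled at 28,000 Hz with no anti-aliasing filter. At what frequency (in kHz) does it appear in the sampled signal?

4 kHz

Nyquist = 28,000/2 = 14,000 Hz; 80,000 Hz exceeds it.
Alias = |80,000 − 3×28,000| = |80,000 − 84,000| = 4,000 Hz = 4 kHz.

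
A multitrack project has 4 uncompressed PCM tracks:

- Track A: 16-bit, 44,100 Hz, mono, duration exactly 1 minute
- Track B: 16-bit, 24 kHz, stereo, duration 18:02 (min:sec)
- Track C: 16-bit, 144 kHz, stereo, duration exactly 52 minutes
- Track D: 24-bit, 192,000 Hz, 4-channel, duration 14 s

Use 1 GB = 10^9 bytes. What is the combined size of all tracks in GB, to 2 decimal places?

1.94 GB

Track A: exactly 1 minute = 60 s; 44,100 × 60 × 2 × 1 = 5,292,000 bytes.
Track B: 18:02 (min:sec) = 1,082 s; 24,000 × 1,082 × 2 × 2 = 103,872,000 bytes.
Track C: exactly 52 minutes = 3,120 s; 144,000 × 3,120 × 2 × 2 = 1,797,120,000 bytes.
Track D: 192,000 × 14 × 3 × 4 = 32,256,000 bytes.
Total = 1,938,540,000 bytes = 1.94 GB.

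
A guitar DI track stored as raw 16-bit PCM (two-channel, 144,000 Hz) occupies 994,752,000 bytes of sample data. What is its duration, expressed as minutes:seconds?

28:47

Byte rate = 144,000 × 2 × 2 = 576,000 bytes/s.
Duration = 994,752,000 / 576,000 = 1,727 s.
1,727 s = 28:47.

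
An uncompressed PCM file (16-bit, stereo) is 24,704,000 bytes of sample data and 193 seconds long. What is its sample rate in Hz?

32,000 Hz

Bytes = sample_rate × seconds × bytes_per_sample × channels.
sample_rate = 24,704,000 / (193 × 2 × 2) = 24,704,000 / 772 = 32,000 Hz.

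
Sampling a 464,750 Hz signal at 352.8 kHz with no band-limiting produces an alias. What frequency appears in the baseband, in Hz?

111,950 Hz

Nyquist = 352,800/2 = 176,400 Hz; 464,750 Hz exceeds it.
Alias = |464,750 − 1×352,800| = |464,750 − 352,800| = 111,950 Hz.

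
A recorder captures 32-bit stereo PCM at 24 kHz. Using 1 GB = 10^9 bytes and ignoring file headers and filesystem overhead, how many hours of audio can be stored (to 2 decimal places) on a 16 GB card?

23.15 hours

Uncompressed byte rate = 24,000 × 4 × 2 = 192,000 bytes/s.
Capacity = 16 × 1,000,000,000 = 16,000,000,000 bytes.
16,000,000,000 / 192,000 ≈ 83333.33 s → 23.15 hours.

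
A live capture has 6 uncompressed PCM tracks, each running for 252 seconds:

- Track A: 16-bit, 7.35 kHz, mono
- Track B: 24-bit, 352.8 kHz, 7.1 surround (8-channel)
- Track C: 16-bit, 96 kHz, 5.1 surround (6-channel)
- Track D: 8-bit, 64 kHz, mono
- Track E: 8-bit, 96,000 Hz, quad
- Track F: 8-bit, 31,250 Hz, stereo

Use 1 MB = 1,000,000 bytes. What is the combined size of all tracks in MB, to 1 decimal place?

2556.4 MB

Track A: 7,350 × 252 × 2 × 1 = 3,704,400 bytes.
Track B: 352,800 × 252 × 3 × 8 = 2,133,734,400 bytes.
Track C: 96,000 × 252 × 2 × 6 = 290,304,000 bytes.
Track D: 64,000 × 252 × 1 × 1 = 16,128,000 bytes.
Track E: 96,000 × 252 × 1 × 4 = 96,768,000 bytes.
Track F: 31,250 × 252 × 1 × 2 = 15,750,000 bytes.
Total = 2,556,388,800 bytes = 2556.4 MB.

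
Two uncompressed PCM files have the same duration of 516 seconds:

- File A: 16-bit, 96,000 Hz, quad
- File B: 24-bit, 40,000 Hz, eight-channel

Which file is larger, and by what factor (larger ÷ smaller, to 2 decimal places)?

File B, by a factor of 1.25

File A: 96,000 × 2 × 4 = 768,000 bytes/s.
File B: 40,000 × 3 × 8 = 960,000 bytes/s.
File B is larger; ratio = 495,360,000 / 396,288,000 = 1.25.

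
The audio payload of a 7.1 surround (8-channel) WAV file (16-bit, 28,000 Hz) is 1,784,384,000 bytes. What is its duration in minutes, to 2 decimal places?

66.38 minutes

Byte rate = 28,000 × 2 × 8 = 448,000 bytes/s.
Duration = 1,784,384,000 / 448,000 = 3,983 s.
3,983 s / 60 = 66.38 minutes.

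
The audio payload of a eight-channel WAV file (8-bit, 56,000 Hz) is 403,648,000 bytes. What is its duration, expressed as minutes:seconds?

15:01

Byte rate = 56,000 × 1 × 8 = 448,000 bytes/s.
Duration = 403,648,000 / 448,000 = 901 s.
901 s = 15:01.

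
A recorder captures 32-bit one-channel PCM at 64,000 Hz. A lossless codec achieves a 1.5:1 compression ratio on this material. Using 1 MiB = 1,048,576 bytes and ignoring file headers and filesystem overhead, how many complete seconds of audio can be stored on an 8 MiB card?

49 seconds

Uncompressed byte rate = 64,000 × 4 × 1 = 256,000 bytes/s.
After 1.5:1 compression, effective rate ≈ 170666.67 bytes/s.
Capacity = 8 × 1,048,576 = 8,388,608 bytes.
8,388,608 / effective rate ≈ 49.15 s → 49 seconds.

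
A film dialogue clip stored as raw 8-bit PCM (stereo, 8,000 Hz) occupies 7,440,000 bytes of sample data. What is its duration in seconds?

Byte rate = 8,000 × 1 × 2 = 16,000 bytes/s.
Duration = 7,440,000 / 16,000 = 465 s.

465 seconds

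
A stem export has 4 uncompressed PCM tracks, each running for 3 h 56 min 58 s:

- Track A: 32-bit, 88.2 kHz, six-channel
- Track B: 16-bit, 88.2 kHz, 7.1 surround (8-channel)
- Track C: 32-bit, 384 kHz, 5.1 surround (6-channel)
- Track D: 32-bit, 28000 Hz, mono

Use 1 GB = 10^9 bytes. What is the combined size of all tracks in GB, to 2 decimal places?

182.79 GB

3 h 56 min 58 s = 14,218 s.
Track A: 88,200 × 14,218 × 4 × 6 = 30,096,662,400 bytes.
Track B: 88,200 × 14,218 × 2 × 8 = 20,064,441,600 bytes.
Track C: 384,000 × 14,218 × 4 × 6 = 131,033,088,000 bytes.
Track D: 28,000 × 14,218 × 4 × 1 = 1,592,416,000 bytes.
Total = 182,786,608,000 bytes = 182.79 GB.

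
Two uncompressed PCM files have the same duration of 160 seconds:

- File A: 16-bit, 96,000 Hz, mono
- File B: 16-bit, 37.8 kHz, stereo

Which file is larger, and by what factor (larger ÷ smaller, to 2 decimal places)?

File A, by a factor of 1.27

File A: 96,000 × 2 × 1 = 192,000 bytes/s.
File B: 37,800 × 2 × 2 = 151,200 bytes/s.
File A is larger; ratio = 30,720,000 / 24,192,000 = 1.27.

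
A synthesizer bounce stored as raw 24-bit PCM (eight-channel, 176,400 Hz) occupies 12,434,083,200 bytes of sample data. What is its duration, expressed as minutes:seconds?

Byte rate = 176,400 × 3 × 8 = 4,233,600 bytes/s.
Duration = 12,434,083,200 / 4,233,600 = 2,937 s.
2,937 s = 48:57.

48:57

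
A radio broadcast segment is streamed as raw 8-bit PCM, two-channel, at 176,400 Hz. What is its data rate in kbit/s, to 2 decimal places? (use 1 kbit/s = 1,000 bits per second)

Bit rate = 176,400 × 8 × 2 = 2,822,400 bits/s.
= 2822.40 kbit/s.

2822.40 kbit/s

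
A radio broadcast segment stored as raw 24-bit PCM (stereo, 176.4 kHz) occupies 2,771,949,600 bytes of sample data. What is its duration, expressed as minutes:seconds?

Byte rate = 176,400 × 3 × 2 = 1,058,400 bytes/s.
Duration = 2,771,949,600 / 1,058,400 = 2,619 s.
2,619 s = 43:39.

43:39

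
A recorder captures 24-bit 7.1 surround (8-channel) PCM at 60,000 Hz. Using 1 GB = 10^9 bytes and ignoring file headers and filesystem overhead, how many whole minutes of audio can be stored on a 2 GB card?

23 minutes

Uncompressed byte rate = 60,000 × 3 × 8 = 1,440,000 bytes/s.
Capacity = 2 × 1,000,000,000 = 2,000,000,000 bytes.
2,000,000,000 / 1,440,000 ≈ 1388.89 s → 23 minutes.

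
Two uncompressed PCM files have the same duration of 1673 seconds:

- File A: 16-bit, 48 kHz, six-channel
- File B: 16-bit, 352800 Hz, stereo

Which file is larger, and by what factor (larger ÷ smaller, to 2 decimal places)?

File A: 48,000 × 2 × 6 = 576,000 bytes/s.
File B: 352,800 × 2 × 2 = 1,411,200 bytes/s.
File B is larger; ratio = 2,360,937,600 / 963,648,000 = 2.45.

File B, by a factor of 2.45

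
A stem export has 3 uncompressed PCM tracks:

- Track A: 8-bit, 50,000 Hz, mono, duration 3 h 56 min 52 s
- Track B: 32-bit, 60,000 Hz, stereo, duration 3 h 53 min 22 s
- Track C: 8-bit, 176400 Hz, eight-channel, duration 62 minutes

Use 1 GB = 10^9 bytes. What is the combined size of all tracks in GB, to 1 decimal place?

12.7 GB

Track A: 3 h 56 min 52 s = 14,212 s; 50,000 × 14,212 × 1 × 1 = 710,600,000 bytes.
Track B: 3 h 53 min 22 s = 14,002 s; 60,000 × 14,002 × 4 × 2 = 6,720,960,000 bytes.
Track C: 62 minutes = 3,720 s; 176,400 × 3,720 × 1 × 8 = 5,249,664,000 bytes.
Total = 12,681,224,000 bytes = 12.7 GB.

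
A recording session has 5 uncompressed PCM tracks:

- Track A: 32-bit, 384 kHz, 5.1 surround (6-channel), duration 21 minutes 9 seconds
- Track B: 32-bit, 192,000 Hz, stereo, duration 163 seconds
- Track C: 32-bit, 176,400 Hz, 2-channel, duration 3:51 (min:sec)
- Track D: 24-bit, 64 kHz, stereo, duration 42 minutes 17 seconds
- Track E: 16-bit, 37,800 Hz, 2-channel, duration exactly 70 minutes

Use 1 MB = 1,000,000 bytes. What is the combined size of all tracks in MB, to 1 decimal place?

13880.7 MB

Track A: 21 minutes 9 seconds = 1,269 s; 384,000 × 1,269 × 4 × 6 = 11,695,104,000 bytes.
Track B: 192,000 × 163 × 4 × 2 = 250,368,000 bytes.
Track C: 3:51 (min:sec) = 231 s; 176,400 × 231 × 4 × 2 = 325,987,200 bytes.
Track D: 42 minutes 17 seconds = 2,537 s; 64,000 × 2,537 × 3 × 2 = 974,208,000 bytes.
Track E: exactly 70 minutes = 4,200 s; 37,800 × 4,200 × 2 × 2 = 635,040,000 bytes.
Total = 13,880,707,200 bytes = 13880.7 MB.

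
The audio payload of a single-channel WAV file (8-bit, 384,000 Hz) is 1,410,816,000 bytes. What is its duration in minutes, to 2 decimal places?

61.23 minutes

Byte rate = 384,000 × 1 × 1 = 384,000 bytes/s.
Duration = 1,410,816,000 / 384,000 = 3,674 s.
3,674 s / 60 = 61.23 minutes.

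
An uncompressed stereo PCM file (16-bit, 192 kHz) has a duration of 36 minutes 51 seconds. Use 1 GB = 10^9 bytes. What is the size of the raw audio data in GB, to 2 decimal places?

1.70 GB

Duration = 36 minutes 51 seconds = 2,211 s.
Bytes = 192,000 samples/s × 2,211 s × 2 bytes/sample × 2 ch = 1,698,048,000 bytes.
1,698,048,000 / 1,000,000,000 = 1.70 GB.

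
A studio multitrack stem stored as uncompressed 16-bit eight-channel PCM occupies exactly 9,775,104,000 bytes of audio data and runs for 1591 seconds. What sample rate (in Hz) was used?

384,000 Hz

Bytes = sample_rate × seconds × bytes_per_sample × channels.
sample_rate = 9,775,104,000 / (1,591 × 2 × 8) = 9,775,104,000 / 25,456 = 384,000 Hz.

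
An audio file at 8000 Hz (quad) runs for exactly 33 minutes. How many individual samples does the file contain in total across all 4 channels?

63,360,000 samples

exactly 33 minutes = 1,980 s.
8,000 × 1,980 s × 4 ch = 63,360,000 samples.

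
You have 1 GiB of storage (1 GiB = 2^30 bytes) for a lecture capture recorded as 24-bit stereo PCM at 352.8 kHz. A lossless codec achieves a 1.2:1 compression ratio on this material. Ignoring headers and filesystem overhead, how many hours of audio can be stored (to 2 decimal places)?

Uncompressed byte rate = 352,800 × 3 × 2 = 2,116,800 bytes/s.
After 1.2:1 compression, effective rate ≈ 1764000 bytes/s.
Capacity = 1 × 1,073,741,824 = 1,073,741,824 bytes.
1,073,741,824 / effective rate ≈ 608.7 s → 0.17 hours.

0.17 hours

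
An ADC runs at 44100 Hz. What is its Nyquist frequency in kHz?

22.05 kHz

Nyquist frequency = sample rate / 2 = 44,100 / 2 = 22.05 kHz.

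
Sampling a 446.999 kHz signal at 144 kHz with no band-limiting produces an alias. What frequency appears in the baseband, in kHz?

Nyquist = 144,000/2 = 72,000 Hz; 446,999 Hz exceeds it.
Alias = |446,999 − 3×144,000| = |446,999 − 432,000| = 14,999 Hz = 14.999 kHz.

14.999 kHz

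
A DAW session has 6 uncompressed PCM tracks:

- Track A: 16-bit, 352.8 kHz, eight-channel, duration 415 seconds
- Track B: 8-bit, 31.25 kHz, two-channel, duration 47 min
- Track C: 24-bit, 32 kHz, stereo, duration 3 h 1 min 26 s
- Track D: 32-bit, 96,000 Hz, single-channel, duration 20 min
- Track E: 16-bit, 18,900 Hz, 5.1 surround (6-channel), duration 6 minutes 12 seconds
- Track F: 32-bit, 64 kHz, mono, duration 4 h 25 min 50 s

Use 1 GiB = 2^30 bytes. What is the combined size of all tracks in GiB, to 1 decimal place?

Track A: 352,800 × 415 × 2 × 8 = 2,342,592,000 bytes.
Track B: 47 min = 2,820 s; 31,250 × 2,820 × 1 × 2 = 176,250,000 bytes.
Track C: 3 h 1 min 26 s = 10,886 s; 32,000 × 10,886 × 3 × 2 = 2,090,112,000 bytes.
Track D: 20 min = 1,200 s; 96,000 × 1,200 × 4 × 1 = 460,800,000 bytes.
Track E: 6 minutes 12 seconds = 372 s; 18,900 × 372 × 2 × 6 = 84,369,600 bytes.
Track F: 4 h 25 min 50 s = 15,950 s; 64,000 × 15,950 × 4 × 1 = 4,083,200,000 bytes.
Total = 9,237,323,600 bytes = 8.6 GiB.

8.6 GiB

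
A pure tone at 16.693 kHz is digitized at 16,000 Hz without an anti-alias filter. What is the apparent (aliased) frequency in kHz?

0.693 kHz

Nyquist = 16,000/2 = 8,000 Hz; 16,693 Hz exceeds it.
Alias = |16,693 − 1×16,000| = |16,693 − 16,000| = 693 Hz = 0.693 kHz.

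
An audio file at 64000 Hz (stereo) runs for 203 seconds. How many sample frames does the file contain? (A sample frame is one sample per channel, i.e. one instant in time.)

64,000 samples/s × 203 s = 12,992,000 frames.

12,992,000 sample frames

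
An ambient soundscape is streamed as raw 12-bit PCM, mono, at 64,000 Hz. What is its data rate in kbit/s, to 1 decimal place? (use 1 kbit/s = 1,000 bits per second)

Bit rate = 64,000 × 12 × 1 = 768,000 bits/s.
= 768.0 kbit/s.

768.0 kbit/s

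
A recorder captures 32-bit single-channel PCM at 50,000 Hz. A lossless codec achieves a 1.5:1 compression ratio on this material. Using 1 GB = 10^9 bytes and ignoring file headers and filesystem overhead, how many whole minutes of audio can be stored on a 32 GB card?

Uncompressed byte rate = 50,000 × 4 × 1 = 200,000 bytes/s.
After 1.5:1 compression, effective rate ≈ 133333.33 bytes/s.
Capacity = 32 × 1,000,000,000 = 32,000,000,000 bytes.
32,000,000,000 / effective rate ≈ 240000 s → 4,000 minutes.

4,000 minutes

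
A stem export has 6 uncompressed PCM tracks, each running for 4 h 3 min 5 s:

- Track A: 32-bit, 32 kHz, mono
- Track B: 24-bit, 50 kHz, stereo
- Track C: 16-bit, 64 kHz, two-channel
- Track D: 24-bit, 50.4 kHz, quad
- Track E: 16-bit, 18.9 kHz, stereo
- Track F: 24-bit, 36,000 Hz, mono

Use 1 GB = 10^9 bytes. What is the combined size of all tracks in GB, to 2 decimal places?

21.47 GB

4 h 3 min 5 s = 14,585 s.
Track A: 32,000 × 14,585 × 4 × 1 = 1,866,880,000 bytes.
Track B: 50,000 × 14,585 × 3 × 2 = 4,375,500,000 bytes.
Track C: 64,000 × 14,585 × 2 × 2 = 3,733,760,000 bytes.
Track D: 50,400 × 14,585 × 3 × 4 = 8,821,008,000 bytes.
Track E: 18,900 × 14,585 × 2 × 2 = 1,102,626,000 bytes.
Track F: 36,000 × 14,585 × 3 × 1 = 1,575,180,000 bytes.
Total = 21,474,954,000 bytes = 21.47 GB.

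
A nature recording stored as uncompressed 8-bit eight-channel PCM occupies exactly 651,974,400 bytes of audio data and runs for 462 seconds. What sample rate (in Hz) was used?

176,400 Hz

Bytes = sample_rate × seconds × bytes_per_sample × channels.
sample_rate = 651,974,400 / (462 × 1 × 8) = 651,974,400 / 3,696 = 176,400 Hz.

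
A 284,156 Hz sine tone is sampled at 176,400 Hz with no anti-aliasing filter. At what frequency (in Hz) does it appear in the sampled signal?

Nyquist = 176,400/2 = 88,200 Hz; 284,156 Hz exceeds it.
Alias = |284,156 − 2×176,400| = |284,156 − 352,800| = 68,644 Hz.

68,644 Hz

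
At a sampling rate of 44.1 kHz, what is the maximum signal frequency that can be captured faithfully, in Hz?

Nyquist frequency = sample rate / 2 = 44,100 / 2 = 22,050 Hz.

22,050 Hz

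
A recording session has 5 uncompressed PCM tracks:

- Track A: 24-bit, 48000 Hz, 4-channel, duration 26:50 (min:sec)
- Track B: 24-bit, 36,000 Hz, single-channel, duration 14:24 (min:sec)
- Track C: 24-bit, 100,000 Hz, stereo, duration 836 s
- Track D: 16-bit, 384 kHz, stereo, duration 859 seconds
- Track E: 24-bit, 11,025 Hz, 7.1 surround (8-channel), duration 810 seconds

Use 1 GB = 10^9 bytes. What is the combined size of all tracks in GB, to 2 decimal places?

3.06 GB

Track A: 26:50 (min:sec) = 1,610 s; 48,000 × 1,610 × 3 × 4 = 927,360,000 bytes.
Track B: 14:24 (min:sec) = 864 s; 36,000 × 864 × 3 × 1 = 93,312,000 bytes.
Track C: 100,000 × 836 × 3 × 2 = 501,600,000 bytes.
Track D: 384,000 × 859 × 2 × 2 = 1,319,424,000 bytes.
Track E: 11,025 × 810 × 3 × 8 = 214,326,000 bytes.
Total = 3,056,022,000 bytes = 3.06 GB.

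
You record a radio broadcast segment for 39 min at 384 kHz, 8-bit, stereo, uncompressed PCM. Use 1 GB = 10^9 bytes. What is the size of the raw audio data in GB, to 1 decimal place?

Duration = 39 min = 2,340 s.
Bytes = 384,000 samples/s × 2,340 s × 1 bytes/sample × 2 ch = 1,797,120,000 bytes.
1,797,120,000 / 1,000,000,000 = 1.8 GB.

1.8 GB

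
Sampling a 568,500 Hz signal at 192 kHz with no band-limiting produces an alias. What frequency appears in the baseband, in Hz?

Nyquist = 192,000/2 = 96,000 Hz; 568,500 Hz exceeds it.
Alias = |568,500 − 3×192,000| = |568,500 − 576,000| = 7,500 Hz.

7,500 Hz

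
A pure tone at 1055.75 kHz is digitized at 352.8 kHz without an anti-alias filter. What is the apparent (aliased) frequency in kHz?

2.65 kHz

Nyquist = 352,800/2 = 176,400 Hz; 1,055,750 Hz exceeds it.
Alias = |1,055,750 − 3×352,800| = |1,055,750 − 1,058,400| = 2,650 Hz = 2.65 kHz.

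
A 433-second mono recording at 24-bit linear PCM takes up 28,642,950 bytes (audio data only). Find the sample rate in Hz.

22,050 Hz

Bytes = sample_rate × seconds × bytes_per_sample × channels.
sample_rate = 28,642,950 / (433 × 3 × 1) = 28,642,950 / 1,299 = 22,050 Hz.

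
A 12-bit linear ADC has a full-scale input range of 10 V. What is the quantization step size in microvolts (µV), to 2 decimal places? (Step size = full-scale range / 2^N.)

10 V / 2^12 = 10 / 4,096 V = 2441.41 µV.

2441.41 µV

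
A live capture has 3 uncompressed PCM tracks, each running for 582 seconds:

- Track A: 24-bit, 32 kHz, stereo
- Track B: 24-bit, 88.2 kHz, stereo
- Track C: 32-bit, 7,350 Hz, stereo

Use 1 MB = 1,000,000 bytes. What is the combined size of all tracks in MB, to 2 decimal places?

453.96 MB

Track A: 32,000 × 582 × 3 × 2 = 111,744,000 bytes.
Track B: 88,200 × 582 × 3 × 2 = 307,994,400 bytes.
Track C: 7,350 × 582 × 4 × 2 = 34,221,600 bytes.
Total = 453,960,000 bytes = 453.96 MB.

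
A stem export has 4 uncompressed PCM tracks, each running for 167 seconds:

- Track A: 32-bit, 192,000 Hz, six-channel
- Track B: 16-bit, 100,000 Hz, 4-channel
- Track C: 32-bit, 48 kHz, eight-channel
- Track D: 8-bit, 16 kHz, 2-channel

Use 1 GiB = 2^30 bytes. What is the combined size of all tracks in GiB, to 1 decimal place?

Track A: 192,000 × 167 × 4 × 6 = 769,536,000 bytes.
Track B: 100,000 × 167 × 2 × 4 = 133,600,000 bytes.
Track C: 48,000 × 167 × 4 × 8 = 256,512,000 bytes.
Track D: 16,000 × 167 × 1 × 2 = 5,344,000 bytes.
Total = 1,164,992,000 bytes = 1.1 GiB.

1.1 GiB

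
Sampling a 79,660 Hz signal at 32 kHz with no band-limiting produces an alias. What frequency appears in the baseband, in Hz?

15,660 Hz

Nyquist = 32,000/2 = 16,000 Hz; 79,660 Hz exceeds it.
Alias = |79,660 − 2×32,000| = |79,660 − 64,000| = 15,660 Hz.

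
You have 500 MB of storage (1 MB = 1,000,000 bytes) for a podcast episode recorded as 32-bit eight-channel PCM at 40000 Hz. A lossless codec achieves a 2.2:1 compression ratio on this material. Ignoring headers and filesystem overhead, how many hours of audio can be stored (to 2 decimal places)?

0.24 hours

Uncompressed byte rate = 40,000 × 4 × 8 = 1,280,000 bytes/s.
After 2.2:1 compression, effective rate ≈ 581818.18 bytes/s.
Capacity = 500 × 1,000,000 = 500,000,000 bytes.
500,000,000 / effective rate ≈ 859.38 s → 0.24 hours.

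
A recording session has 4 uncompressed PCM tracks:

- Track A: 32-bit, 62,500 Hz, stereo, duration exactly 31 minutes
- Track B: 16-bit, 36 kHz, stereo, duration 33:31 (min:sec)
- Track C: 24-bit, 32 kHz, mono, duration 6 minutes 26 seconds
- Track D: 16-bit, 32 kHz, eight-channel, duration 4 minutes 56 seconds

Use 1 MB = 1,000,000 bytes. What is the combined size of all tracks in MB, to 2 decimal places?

1408.19 MB

Track A: exactly 31 minutes = 1,860 s; 62,500 × 1,860 × 4 × 2 = 930,000,000 bytes.
Track B: 33:31 (min:sec) = 2,011 s; 36,000 × 2,011 × 2 × 2 = 289,584,000 bytes.
Track C: 6 minutes 26 seconds = 386 s; 32,000 × 386 × 3 × 1 = 37,056,000 bytes.
Track D: 4 minutes 56 seconds = 296 s; 32,000 × 296 × 2 × 8 = 151,552,000 bytes.
Total = 1,408,192,000 bytes = 1408.19 MB.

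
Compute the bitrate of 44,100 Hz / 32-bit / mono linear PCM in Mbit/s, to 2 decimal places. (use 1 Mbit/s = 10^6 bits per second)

Bit rate = 44,100 × 32 × 1 = 1,411,200 bits/s.
= 1.41 Mbit/s.

1.41 Mbit/s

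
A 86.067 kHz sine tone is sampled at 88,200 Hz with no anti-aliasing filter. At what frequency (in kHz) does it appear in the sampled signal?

2.133 kHz

Nyquist = 88,200/2 = 44,100 Hz; 86,067 Hz exceeds it.
Alias = |86,067 − 1×88,200| = |86,067 − 88,200| = 2,133 Hz = 2.133 kHz.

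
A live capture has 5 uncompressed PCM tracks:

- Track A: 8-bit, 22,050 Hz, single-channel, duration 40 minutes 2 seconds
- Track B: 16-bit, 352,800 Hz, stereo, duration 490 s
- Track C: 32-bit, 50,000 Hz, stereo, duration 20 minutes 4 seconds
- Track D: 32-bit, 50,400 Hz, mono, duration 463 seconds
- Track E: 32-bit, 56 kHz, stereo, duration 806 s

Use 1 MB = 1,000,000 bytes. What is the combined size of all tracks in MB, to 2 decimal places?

Track A: 40 minutes 2 seconds = 2,402 s; 22,050 × 2,402 × 1 × 1 = 52,964,100 bytes.
Track B: 352,800 × 490 × 2 × 2 = 691,488,000 bytes.
Track C: 20 minutes 4 seconds = 1,204 s; 50,000 × 1,204 × 4 × 2 = 481,600,000 bytes.
Track D: 50,400 × 463 × 4 × 1 = 93,340,800 bytes.
Track E: 56,000 × 806 × 4 × 2 = 361,088,000 bytes.
Total = 1,680,480,900 bytes = 1680.48 MB.

1680.48 MB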